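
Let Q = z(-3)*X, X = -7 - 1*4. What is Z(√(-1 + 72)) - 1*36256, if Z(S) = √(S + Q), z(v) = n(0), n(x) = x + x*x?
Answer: -36256 + 71^(¼) ≈ -36253.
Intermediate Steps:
n(x) = x + x²
z(v) = 0 (z(v) = 0*(1 + 0) = 0*1 = 0)
X = -11 (X = -7 - 4 = -11)
Q = 0 (Q = 0*(-11) = 0)
Z(S) = √S (Z(S) = √(S + 0) = √S)
Z(√(-1 + 72)) - 1*36256 = √(√(-1 + 72)) - 1*36256 = √(√71) - 36256 = 71^(¼) - 36256 = -36256 + 71^(¼)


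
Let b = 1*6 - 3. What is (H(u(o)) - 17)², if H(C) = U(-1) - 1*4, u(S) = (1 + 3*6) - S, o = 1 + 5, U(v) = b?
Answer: 324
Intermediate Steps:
b = 3 (b = 6 - 3 = 3)
U(v) = 3
o = 6
u(S) = 19 - S (u(S) = (1 + 18) - S = 19 - S)
H(C) = -1 (H(C) = 3 - 1*4 = 3 - 4 = -1)
(H(u(o)) - 17)² = (-1 - 17)² = (-18)² = 324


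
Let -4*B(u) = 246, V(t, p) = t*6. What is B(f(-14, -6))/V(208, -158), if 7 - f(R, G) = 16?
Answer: -41/832 ≈ -0.049279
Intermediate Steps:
f(R, G) = -9 (f(R, G) = 7 - 1*16 = 7 - 16 = -9)
V(t, p) = 6*t
B(u) = -123/2 (B(u) = -1/4*246 = -123/2)
B(f(-14, -6))/V(208, -158) = -123/(2*(6*208)) = -123/2/1248 = -123/2*1/1248 = -41/832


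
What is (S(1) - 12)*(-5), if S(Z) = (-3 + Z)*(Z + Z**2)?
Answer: 80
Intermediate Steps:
(S(1) - 12)*(-5) = (1*(-3 + 1**2 - 2*1) - 12)*(-5) = (1*(-3 + 1 - 2) - 12)*(-5) = (1*(-4) - 12)*(-5) = (-4 - 12)*(-5) = -16*(-5) = 80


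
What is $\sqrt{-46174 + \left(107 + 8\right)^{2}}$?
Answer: $3 i \sqrt{3661} \approx 181.52 i$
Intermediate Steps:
$\sqrt{-46174 + \left(107 + 8\right)^{2}} = \sqrt{-46174 + 115^{2}} = \sqrt{-46174 + 13225} = \sqrt{-32949} = 3 i \sqrt{3661}$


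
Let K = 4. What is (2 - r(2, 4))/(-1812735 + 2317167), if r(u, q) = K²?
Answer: -7/252216 ≈ -2.7754e-5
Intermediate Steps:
r(u, q) = 16 (r(u, q) = 4² = 16)
(2 - r(2, 4))/(-1812735 + 2317167) = (2 - 1*16)/(-1812735 + 2317167) = (2 - 16)/504432 = (1/504432)*(-14) = -7/252216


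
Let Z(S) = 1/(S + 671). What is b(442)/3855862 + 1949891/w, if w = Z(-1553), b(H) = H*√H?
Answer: -1719803862 + 221*√442/1927931 ≈ -1.7198e+9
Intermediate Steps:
Z(S) = 1/(671 + S)
b(H) = H^(3/2)
w = -1/882 (w = 1/(671 - 1553) = 1/(-882) = -1/882 ≈ -0.0011338)
b(442)/3855862 + 1949891/w = 442^(3/2)/3855862 + 1949891/(-1/882) = (442*√442)*(1/3855862) + 1949891*(-882) = 221*√442/1927931 - 1719803862 = -1719803862 + 221*√442/1927931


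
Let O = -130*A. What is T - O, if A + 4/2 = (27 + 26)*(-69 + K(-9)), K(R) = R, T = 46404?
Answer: -491276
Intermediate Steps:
A = -4136 (A = -2 + (27 + 26)*(-69 - 9) = -2 + 53*(-78) = -2 - 4134 = -4136)
O = 537680 (O = -130*(-4136) = 537680)
T - O = 46404 - 1*537680 = 46404 - 537680 = -491276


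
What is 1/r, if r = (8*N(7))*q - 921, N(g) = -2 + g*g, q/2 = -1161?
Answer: -1/873993 ≈ -1.1442e-6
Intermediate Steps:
q = -2322 (q = 2*(-1161) = -2322)
N(g) = -2 + g²
r = -873993 (r = (8*(-2 + 7²))*(-2322) - 921 = (8*(-2 + 49))*(-2322) - 921 = (8*47)*(-2322) - 921 = 376*(-2322) - 921 = -873072 - 921 = -873993)
1/r = 1/(-873993) = -1/873993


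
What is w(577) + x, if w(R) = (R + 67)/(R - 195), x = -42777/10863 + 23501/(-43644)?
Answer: -28076461873/10061556828 ≈ -2.7905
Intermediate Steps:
x = -235805639/52678308 (x = -42777*1/10863 + 23501*(-1/43644) = -4753/1207 - 23501/43644 = -235805639/52678308 ≈ -4.4763)
w(R) = (67 + R)/(-195 + R)
w(577) + x = (67 + 577)/(-195 + 577) - 235805639/52678308 = 644/382 - 235805639/52678308 = (1/382)*644 - 235805639/52678308 = 322/191 - 235805639/52678308 = -28076461873/10061556828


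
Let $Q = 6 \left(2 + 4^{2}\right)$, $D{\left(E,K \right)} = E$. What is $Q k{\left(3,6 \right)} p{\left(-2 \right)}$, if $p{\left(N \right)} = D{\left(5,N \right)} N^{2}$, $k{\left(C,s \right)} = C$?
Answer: $6480$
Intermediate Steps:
$Q = 108$ ($Q = 6 \left(2 + 16\right) = 6 \cdot 18 = 108$)
$p{\left(N \right)} = 5 N^{2}$
$Q k{\left(3,6 \right)} p{\left(-2 \right)} = 108 \cdot 3 \cdot 5 \left(-2\right)^{2} = 324 \cdot 5 \cdot 4 = 324 \cdot 20 = 6480$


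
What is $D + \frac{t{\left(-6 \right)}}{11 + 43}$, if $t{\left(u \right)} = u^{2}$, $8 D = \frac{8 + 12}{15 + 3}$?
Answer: $\frac{29}{36} \approx 0.80556$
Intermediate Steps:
$D = \frac{5}{36}$ ($D = \frac{\left(8 + 12\right) \frac{1}{15 + 3}}{8} = \frac{20 \cdot \frac{1}{18}}{8} = \frac{1}{8} \cdot \frac{10}{9} = \frac{5}{36} \approx 0.13889$)
$D + \frac{t{\left(-6 \right)}}{11 + 43} = \frac{5}{36} + \frac{\left(-6\right)^{2}}{11 + 43} = \frac{5}{36} + \frac{36}{54} = \frac{5}{36} + 36 \cdot \frac{1}{54} = \frac{5}{36} + \frac{2}{3} = \frac{29}{36}$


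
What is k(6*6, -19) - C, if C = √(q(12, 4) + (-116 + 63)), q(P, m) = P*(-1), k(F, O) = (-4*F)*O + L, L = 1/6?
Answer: 16417/6 - I*√65 ≈ 2736.2 - 8.0623*I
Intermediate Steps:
L = ⅙ ≈ 0.16667
k(F, O) = ⅙ - 4*F*O (k(F, O) = (-4*F)*O + ⅙ = -4*F*O + ⅙ = ⅙ - 4*F*O)
q(P, m) = -P
C = I*√65 (C = √(-1*12 + (-116 + 63)) = √(-12 - 53) = √(-65) = I*√65 ≈ 8.0623*I)
k(6*6, -19) - C = (⅙ - 4*6*6*(-19)) - I*√65 = (⅙ - 4*36*(-19)) - I*√65 = (⅙ + 2736) - I*√65 = 16417/6 - I*√65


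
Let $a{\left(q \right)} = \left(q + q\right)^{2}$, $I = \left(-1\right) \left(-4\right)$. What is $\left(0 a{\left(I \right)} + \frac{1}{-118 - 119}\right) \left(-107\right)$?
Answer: $\frac{107}{237} \approx 0.45148$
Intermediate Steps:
$I = 4$
$a{\left(q \right)} = 4 q^{2}$ ($a{\left(q \right)} = \left(2 q\right)^{2} = 4 q^{2}$)
$\left(0 a{\left(I \right)} + \frac{1}{-118 - 119}\right) \left(-107\right) = \left(0 \cdot 4 \cdot 4^{2} + \frac{1}{-118 - 119}\right) \left(-107\right) = \left(0 \cdot 4 \cdot 16 + \frac{1}{-237}\right) \left(-107\right) = \left(0 \cdot 64 - \frac{1}{237}\right) \left(-107\right) = \left(0 - \frac{1}{237}\right) \left(-107\right) = \left(- \frac{1}{237}\right) \left(-107\right) = \frac{107}{237}$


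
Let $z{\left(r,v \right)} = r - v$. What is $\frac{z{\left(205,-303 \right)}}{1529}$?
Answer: $\frac{508}{1529} \approx 0.33224$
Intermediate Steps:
$\frac{z{\left(205,-303 \right)}}{1529} = \frac{205 - -303}{1529} = \left(205 + 303\right) \frac{1}{1529} = 508 \cdot \frac{1}{1529} = \frac{508}{1529}$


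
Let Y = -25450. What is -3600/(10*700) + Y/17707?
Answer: -1209476/619745 ≈ -1.9516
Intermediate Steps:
-3600/(10*700) + Y/17707 = -3600/(10*700) - 25450/17707 = -3600/7000 - 25450*1/17707 = -3600*1/7000 - 25450/17707 = -18/35 - 25450/17707 = -1209476/619745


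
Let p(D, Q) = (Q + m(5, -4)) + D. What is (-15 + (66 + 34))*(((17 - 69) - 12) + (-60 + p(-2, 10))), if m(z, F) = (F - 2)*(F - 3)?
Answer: -6290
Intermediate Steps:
m(z, F) = (-3 + F)*(-2 + F) (m(z, F) = (-2 + F)*(-3 + F) = (-3 + F)*(-2 + F))
p(D, Q) = 42 + D + Q (p(D, Q) = (Q + (6 + (-4)² - 5*(-4))) + D = (Q + (6 + 16 + 20)) + D = (Q + 42) + D = (42 + Q) + D = 42 + D + Q)
(-15 + (66 + 34))*(((17 - 69) - 12) + (-60 + p(-2, 10))) = (-15 + (66 + 34))*(((17 - 69) - 12) + (-60 + (42 - 2 + 10))) = (-15 + 100)*((-52 - 12) + (-60 + 50)) = 85*(-64 - 10) = 85*(-74) = -6290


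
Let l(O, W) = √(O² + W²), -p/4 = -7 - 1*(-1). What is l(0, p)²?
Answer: 576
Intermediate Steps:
p = 24 (p = -4*(-7 - 1*(-1)) = -4*(-7 + 1) = -4*(-6) = 24)
l(0, p)² = (√(0² + 24²))² = (√(0 + 576))² = (√576)² = 24² = 576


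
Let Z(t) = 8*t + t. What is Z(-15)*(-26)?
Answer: 3510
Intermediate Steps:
Z(t) = 9*t
Z(-15)*(-26) = (9*(-15))*(-26) = -135*(-26) = 3510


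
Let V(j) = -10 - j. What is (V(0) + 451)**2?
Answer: 194481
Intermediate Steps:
(V(0) + 451)**2 = ((-10 - 1*0) + 451)**2 = ((-10 + 0) + 451)**2 = (-10 + 451)**2 = 441**2 = 194481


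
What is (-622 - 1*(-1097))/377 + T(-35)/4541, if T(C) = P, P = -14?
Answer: 2151697/1711957 ≈ 1.2569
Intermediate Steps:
T(C) = -14
(-622 - 1*(-1097))/377 + T(-35)/4541 = (-622 - 1*(-1097))/377 - 14/4541 = (-622 + 1097)*(1/377) - 14*1/4541 = 475*(1/377) - 14/4541 = 475/377 - 14/4541 = 2151697/1711957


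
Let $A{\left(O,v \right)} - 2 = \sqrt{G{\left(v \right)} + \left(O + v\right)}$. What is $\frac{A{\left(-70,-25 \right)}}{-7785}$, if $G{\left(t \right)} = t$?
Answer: $- \frac{2}{7785} - \frac{2 i \sqrt{30}}{7785} \approx -0.0002569 - 0.0014071 i$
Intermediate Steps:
$A{\left(O,v \right)} = 2 + \sqrt{O + 2 v}$ ($A{\left(O,v \right)} = 2 + \sqrt{v + \left(O + v\right)} = 2 + \sqrt{O + 2 v}$)
$\frac{A{\left(-70,-25 \right)}}{-7785} = \frac{2 + \sqrt{-70 + 2 \left(-25\right)}}{-7785} = \left(2 + \sqrt{-70 - 50}\right) \left(- \frac{1}{7785}\right) = \left(2 + \sqrt{-120}\right) \left(- \frac{1}{7785}\right) = \left(2 + 2 i \sqrt{30}\right) \left(- \frac{1}{7785}\right) = - \frac{2}{7785} - \frac{2 i \sqrt{30}}{7785}$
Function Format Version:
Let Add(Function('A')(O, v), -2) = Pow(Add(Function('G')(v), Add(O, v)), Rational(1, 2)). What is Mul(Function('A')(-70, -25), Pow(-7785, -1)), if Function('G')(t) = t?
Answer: Add(Rational(-2, 7785), Mul(Rational(-2, 7785), I, Pow(30, Rational(1, 2)))) ≈ Add(-0.00025690, Mul(-0.0014071, I))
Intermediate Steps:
Function('A')(O, v) = Add(2, Pow(Add(O, Mul(2, v)), Rational(1, 2))) (Function('A')(O, v) = Add(2, Pow(Add(v, Add(O, v)), Rational(1, 2))) = Add(2, Pow(Add(O, Mul(2, v)), Rational(1, 2))))
Mul(Function('A')(-70, -25), Pow(-7785, -1)) = Mul(Add(2, Pow(Add(-70, Mul(2, -25)), Rational(1, 2))), Pow(-7785, -1)) = Mul(Add(2, Pow(Add(-70, -50), Rational(1, 2))), Rational(-1, 7785)) = Mul(Add(2, Pow(-120, Rational(1, 2))), Rational(-1, 7785)) = Mul(Add(2, Mul(2, I, Pow(30, Rational(1, 2)))), Rational(-1, 7785)) = Add(Rational(-2, 7785), Mul(Rational(-2, 7785), I, Pow(30, Rational(1, 2))))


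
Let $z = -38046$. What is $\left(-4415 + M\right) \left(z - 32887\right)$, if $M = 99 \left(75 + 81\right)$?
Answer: $-782320057$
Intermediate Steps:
$M = 15444$ ($M = 99 \cdot 156 = 15444$)
$\left(-4415 + M\right) \left(z - 32887\right) = \left(-4415 + 15444\right) \left(-38046 - 32887\right) = 11029 \left(-70933\right) = -782320057$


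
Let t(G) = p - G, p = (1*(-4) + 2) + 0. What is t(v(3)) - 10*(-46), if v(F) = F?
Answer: 455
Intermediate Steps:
p = -2 (p = (-4 + 2) + 0 = -2 + 0 = -2)
t(G) = -2 - G
t(v(3)) - 10*(-46) = (-2 - 1*3) - 10*(-46) = (-2 - 3) + 460 = -5 + 460 = 455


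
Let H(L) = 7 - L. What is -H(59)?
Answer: 52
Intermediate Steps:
-H(59) = -(7 - 1*59) = -(7 - 59) = -1*(-52) = 52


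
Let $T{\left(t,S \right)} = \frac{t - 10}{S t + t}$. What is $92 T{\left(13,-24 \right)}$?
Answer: $- \frac{12}{13} \approx -0.92308$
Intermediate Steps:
$T{\left(t,S \right)} = \frac{-10 + t}{t + S t}$
$92 T{\left(13,-24 \right)} = 92 \frac{-10 + 13}{13 \left(1 - 24\right)} = 92 \cdot \frac{1}{13} \frac{1}{-23} \cdot 3 = 92 \cdot \frac{1}{13} \left(- \frac{1}{23}\right) 3 = 92 \left(- \frac{3}{299}\right) = - \frac{12}{13}$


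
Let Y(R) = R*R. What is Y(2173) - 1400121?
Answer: 3321808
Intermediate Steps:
Y(R) = R²
Y(2173) - 1400121 = 2173² - 1400121 = 4721929 - 1400121 = 3321808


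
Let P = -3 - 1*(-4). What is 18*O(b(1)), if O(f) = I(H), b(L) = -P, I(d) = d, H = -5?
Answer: -90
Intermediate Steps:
P = 1 (P = -3 + 4 = 1)
b(L) = -1 (b(L) = -1*1 = -1)
O(f) = -5
18*O(b(1)) = 18*(-5) = -90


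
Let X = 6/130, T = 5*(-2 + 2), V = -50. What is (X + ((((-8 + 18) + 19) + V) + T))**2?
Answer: 1855044/4225 ≈ 439.06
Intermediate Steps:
T = 0 (T = 5*0 = 0)
X = 3/65 (X = 6*(1/130) = 3/65 ≈ 0.046154)
(X + ((((-8 + 18) + 19) + V) + T))**2 = (3/65 + ((((-8 + 18) + 19) - 50) + 0))**2 = (3/65 + (((10 + 19) - 50) + 0))**2 = (3/65 + ((29 - 50) + 0))**2 = (3/65 + (-21 + 0))**2 = (3/65 - 21)**2 = (-1362/65)**2 = 1855044/4225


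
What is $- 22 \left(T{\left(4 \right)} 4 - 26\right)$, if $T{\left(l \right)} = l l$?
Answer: $-836$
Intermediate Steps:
$T{\left(l \right)} = l^{2}$
$- 22 \left(T{\left(4 \right)} 4 - 26\right) = - 22 \left(4^{2} \cdot 4 - 26\right) = - 22 \left(16 \cdot 4 - 26\right) = - 22 \left(64 - 26\right) = \left(-22\right) 38 = -836$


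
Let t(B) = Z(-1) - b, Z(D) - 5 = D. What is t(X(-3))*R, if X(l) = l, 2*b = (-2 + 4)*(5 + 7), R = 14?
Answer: -112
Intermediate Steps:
b = 12 (b = ((-2 + 4)*(5 + 7))/2 = (2*12)/2 = (1/2)*24 = 12)
Z(D) = 5 + D
t(B) = -8 (t(B) = (5 - 1) - 1*12 = 4 - 12 = -8)
t(X(-3))*R = -8*14 = -112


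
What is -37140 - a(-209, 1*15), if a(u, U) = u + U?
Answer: -36946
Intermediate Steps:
a(u, U) = U + u
-37140 - a(-209, 1*15) = -37140 - (1*15 - 209) = -37140 - (15 - 209) = -37140 - 1*(-194) = -37140 + 194 = -36946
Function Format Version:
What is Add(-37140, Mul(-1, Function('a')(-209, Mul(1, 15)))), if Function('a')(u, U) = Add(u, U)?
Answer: -36946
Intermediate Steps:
Function('a')(u, U) = Add(U, u)
Add(-37140, Mul(-1, Function('a')(-209, Mul(1, 15)))) = Add(-37140, Mul(-1, Add(Mul(1, 15), -209))) = Add(-37140, Mul(-1, Add(15, -209))) = Add(-37140, Mul(-1, -194)) = Add(-37140, 194) = -36946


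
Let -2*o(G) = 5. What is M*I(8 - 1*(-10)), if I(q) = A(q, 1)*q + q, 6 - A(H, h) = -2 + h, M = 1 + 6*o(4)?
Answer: -2016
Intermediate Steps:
o(G) = -5/2 (o(G) = -½*5 = -5/2)
M = -14 (M = 1 + 6*(-5/2) = 1 - 15 = -14)
A(H, h) = 8 - h (A(H, h) = 6 - (-2 + h) = 6 + (2 - h) = 8 - h)
I(q) = 8*q (I(q) = (8 - 1*1)*q + q = (8 - 1)*q + q = 7*q + q = 8*q)
M*I(8 - 1*(-10)) = -112*(8 - 1*(-10)) = -112*(8 + 10) = -112*18 = -14*144 = -2016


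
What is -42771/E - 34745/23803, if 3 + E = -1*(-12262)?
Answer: -111078236/22446229 ≈ -4.9486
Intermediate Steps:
E = 12259 (E = -3 - 1*(-12262) = -3 + 12262 = 12259)
-42771/E - 34745/23803 = -42771/12259 - 34745/23803 = -111078236/22446229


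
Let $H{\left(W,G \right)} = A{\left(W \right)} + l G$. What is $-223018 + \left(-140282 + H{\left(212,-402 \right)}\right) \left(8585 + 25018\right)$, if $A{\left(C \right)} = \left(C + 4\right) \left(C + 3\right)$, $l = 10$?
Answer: $-3288679804$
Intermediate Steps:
$A{\left(C \right)} = \left(3 + C\right) \left(4 + C\right)$ ($A{\left(C \right)} = \left(4 + C\right) \left(3 + C\right) = \left(3 + C\right) \left(4 + C\right)$)
$H{\left(W,G \right)} = 12 + W^{2} + 7 W + 10 G$ ($H{\left(W,G \right)} = \left(12 + W^{2} + 7 W\right) + 10 G = 12 + W^{2} + 7 W + 10 G$)
$-223018 + \left(-140282 + H{\left(212,-402 \right)}\right) \left(8585 + 25018\right) = -223018 + \left(-140282 + \left(12 + 212^{2} + 7 \cdot 212 + 10 \left(-402\right)\right)\right) \left(8585 + 25018\right) = -223018 + \left(-140282 + \left(12 + 44944 + 1484 - 4020\right)\right) 33603 = -223018 + \left(-140282 + 42420\right) 33603 = -223018 - 3288456786 = -3288679804$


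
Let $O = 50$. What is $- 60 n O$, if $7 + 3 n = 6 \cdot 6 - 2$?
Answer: $-27000$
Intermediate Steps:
$n = 9$ ($n = - \frac{7}{3} + \frac{6 \cdot 6 - 2}{3} = - \frac{7}{3} + \frac{36 - 2}{3} = - \frac{7}{3} + \frac{1}{3} \cdot 34 = - \frac{7}{3} + \frac{34}{3} = 9$)
$- 60 n O = \left(-60\right) 9 \cdot 50 = \left(-540\right) 50 = -27000$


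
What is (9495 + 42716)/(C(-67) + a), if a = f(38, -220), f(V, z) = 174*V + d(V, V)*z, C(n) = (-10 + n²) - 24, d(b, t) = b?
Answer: 52211/2707 ≈ 19.287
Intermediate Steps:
C(n) = -34 + n²
f(V, z) = 174*V + V*z
a = -1748 (a = 38*(174 - 220) = 38*(-46) = -1748)
(9495 + 42716)/(C(-67) + a) = (9495 + 42716)/((-34 + (-67)²) - 1748) = 52211/((-34 + 4489) - 1748) = 52211/(4455 - 1748) = 52211/2707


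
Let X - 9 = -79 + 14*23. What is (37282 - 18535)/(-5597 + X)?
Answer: -18747/5345 ≈ -3.5074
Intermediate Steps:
X = 252 (X = 9 + (-79 + 14*23) = 9 + (-79 + 322) = 9 + 243 = 252)
(37282 - 18535)/(-5597 + X) = (37282 - 18535)/(-5597 + 252) = 18747/(-5345) = 18747*(-1/5345) = -18747/5345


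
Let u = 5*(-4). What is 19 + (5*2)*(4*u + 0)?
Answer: -781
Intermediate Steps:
u = -20
19 + (5*2)*(4*u + 0) = 19 + (5*2)*(4*(-20) + 0) = 19 + 10*(-80 + 0) = 19 + 10*(-80) = 19 - 800 = -781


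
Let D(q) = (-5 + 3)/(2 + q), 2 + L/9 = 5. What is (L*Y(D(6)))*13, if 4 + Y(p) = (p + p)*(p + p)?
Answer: -5265/4 ≈ -1316.3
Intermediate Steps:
L = 27 (L = -18 + 9*5 = -18 + 45 = 27)
D(q) = -2/(2 + q)
Y(p) = -4 + 4*p² (Y(p) = -4 + (p + p)*(p + p) = -4 + (2*p)*(2*p) = -4 + 4*p²)
(L*Y(D(6)))*13 = (27*(-4 + 4*(-2/(2 + 6))²))*13 = (27*(-4 + 4*(-2/8)²))*13 = (27*(-4 + 4*(-2*⅛)²))*13 = (27*(-4 + 4*(-¼)²))*13 = (27*(-4 + 4*(1/16)))*13 = (27*(-4 + ¼))*13 = (27*(-15/4))*13 = -405/4*13 = -5265/4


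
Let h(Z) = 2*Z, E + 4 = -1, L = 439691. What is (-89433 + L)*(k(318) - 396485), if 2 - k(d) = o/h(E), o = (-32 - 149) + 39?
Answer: -694381581388/5 ≈ -1.3888e+11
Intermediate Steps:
E = -5 (E = -4 - 1 = -5)
o = -142 (o = -181 + 39 = -142)
k(d) = -61/5 (k(d) = 2 - (-142)/(2*(-5)) = 2 - (-142)/(-10) = 2 - (-142)*(-1)/10 = 2 - 1*71/5 = 2 - 71/5 = -61/5)
(-89433 + L)*(k(318) - 396485) = (-89433 + 439691)*(-61/5 - 396485) = 350258*(-1982486/5) = -694381581388/5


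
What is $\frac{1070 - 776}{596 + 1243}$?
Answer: $\frac{98}{613} \approx 0.15987$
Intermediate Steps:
$\frac{1070 - 776}{596 + 1243} = \frac{1}{1839} \cdot 294 = \frac{98}{613}$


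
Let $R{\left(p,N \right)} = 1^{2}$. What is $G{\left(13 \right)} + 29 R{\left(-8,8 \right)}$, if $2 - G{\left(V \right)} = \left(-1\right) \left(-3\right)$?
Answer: $28$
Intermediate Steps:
$R{\left(p,N \right)} = 1$
$G{\left(V \right)} = -1$ ($G{\left(V \right)} = 2 - \left(-1\right) \left(-3\right) = 2 - 3 = -1$)
$G{\left(13 \right)} + 29 R{\left(-8,8 \right)} = -1 + 29 \cdot 1 = -1 + 29 = 28$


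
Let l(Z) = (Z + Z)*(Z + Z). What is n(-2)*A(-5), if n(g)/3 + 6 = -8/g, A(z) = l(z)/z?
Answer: 120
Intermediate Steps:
l(Z) = 4*Z² (l(Z) = (2*Z)*(2*Z) = 4*Z²)
A(z) = 4*z (A(z) = (4*z²)/z = 4*z)
n(g) = -18 - 24/g (n(g) = -18 + 3*(-8/g) = -18 - 24/g)
n(-2)*A(-5) = (-18 - 24/(-2))*(4*(-5)) = (-18 - 24*(-½))*(-20) = (-18 + 12)*(-20) = -6*(-20) = 120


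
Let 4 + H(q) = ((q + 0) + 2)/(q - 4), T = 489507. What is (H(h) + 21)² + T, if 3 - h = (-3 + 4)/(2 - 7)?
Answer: 1958469/4 ≈ 4.8962e+5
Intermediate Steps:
h = 16/5 (h = 3 - (-3 + 4)/(2 - 7) = 3 - 1/(-5) = 3 - (-1)/5 = 3 - 1*(-⅕) = 3 + ⅕ = 16/5 ≈ 3.2000)
H(q) = -4 + (2 + q)/(-4 + q) (H(q) = -4 + ((q + 0) + 2)/(q - 4) = -4 + (q + 2)/(-4 + q) = -4 + (2 + q)/(-4 + q))
(H(h) + 21)² + T = (3*(6 - 1*16/5)/(-4 + 16/5) + 21)² + 489507 = (3*(6 - 16/5)/(-⅘) + 21)² + 489507 = (3*(-5/4)*(14/5) + 21)² + 489507 = (-21/2 + 21)² + 489507 = (21/2)² + 489507 = 441/4 + 489507 = 1958469/4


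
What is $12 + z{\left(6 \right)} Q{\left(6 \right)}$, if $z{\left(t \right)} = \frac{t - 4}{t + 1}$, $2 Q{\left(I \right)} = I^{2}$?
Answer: $\frac{120}{7} \approx 17.143$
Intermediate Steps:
$Q{\left(I \right)} = \frac{I^{2}}{2}$
$z{\left(t \right)} = \frac{-4 + t}{1 + t}$
$12 + z{\left(6 \right)} Q{\left(6 \right)} = 12 + \frac{-4 + 6}{1 + 6} \frac{6^{2}}{2} = 12 + \frac{1}{7} \cdot 2 \cdot \frac{1}{2} \cdot 36 = 12 + \frac{1}{7} \cdot 2 \cdot 18 = 12 + \frac{2}{7} \cdot 18 = 12 + \frac{36}{7} = \frac{120}{7}$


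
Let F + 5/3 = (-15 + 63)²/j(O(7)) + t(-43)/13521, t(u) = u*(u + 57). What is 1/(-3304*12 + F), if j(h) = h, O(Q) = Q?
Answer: -94647/3721573831 ≈ -2.5432e-5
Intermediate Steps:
t(u) = u*(57 + u)
F = 30990425/94647 (F = -5/3 + ((-15 + 63)²/7 - 43*(57 - 43)/13521) = -5/3 + (48²*(⅐) - 43*14*(1/13521)) = -5/3 + (2304*(⅐) - 602*1/13521) = -5/3 + (2304/7 - 602/13521) = -5/3 + 31148170/94647 = 30990425/94647 ≈ 327.43)
1/(-3304*12 + F) = 1/(-3304*12 + 30990425/94647) = 1/(-39648 + 30990425/94647) = 1/(-3721573831/94647) = -94647/3721573831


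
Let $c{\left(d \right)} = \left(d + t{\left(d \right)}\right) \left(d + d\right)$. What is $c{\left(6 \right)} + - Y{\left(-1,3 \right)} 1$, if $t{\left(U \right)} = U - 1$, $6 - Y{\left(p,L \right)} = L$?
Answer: $129$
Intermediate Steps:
$Y{\left(p,L \right)} = 6 - L$
$t{\left(U \right)} = -1 + U$
$c{\left(d \right)} = 2 d \left(-1 + 2 d\right)$ ($c{\left(d \right)} = \left(d + \left(-1 + d\right)\right) \left(d + d\right) = \left(-1 + 2 d\right) 2 d = 2 d \left(-1 + 2 d\right)$)
$c{\left(6 \right)} + - Y{\left(-1,3 \right)} 1 = 2 \cdot 6 \left(-1 + 2 \cdot 6\right) + - (6 - 3) 1 = 2 \cdot 6 \left(-1 + 12\right) + - (6 - 3) 1 = 2 \cdot 6 \cdot 11 + \left(-1\right) 3 \cdot 1 = 132 - 3 = 129$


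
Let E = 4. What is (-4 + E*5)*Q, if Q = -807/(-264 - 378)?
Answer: 2152/107 ≈ 20.112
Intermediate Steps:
Q = 269/214 (Q = -807/(-642) = -807*(-1/642) = 269/214 ≈ 1.2570)
(-4 + E*5)*Q = (-4 + 4*5)*(269/214) = (-4 + 20)*(269/214) = 16*(269/214) = 2152/107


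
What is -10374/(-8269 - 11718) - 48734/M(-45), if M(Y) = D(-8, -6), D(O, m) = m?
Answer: 487054351/59961 ≈ 8122.9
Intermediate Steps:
M(Y) = -6
-10374/(-8269 - 11718) - 48734/M(-45) = -10374/(-8269 - 11718) - 48734/(-6) = -10374/(-19987) - 48734*(-1/6) = -10374*(-1/19987) + 24367/3 = 10374/19987 + 24367/3 = 487054351/59961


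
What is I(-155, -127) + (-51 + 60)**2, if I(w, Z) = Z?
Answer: -46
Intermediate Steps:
I(-155, -127) + (-51 + 60)**2 = -127 + (-51 + 60)**2 = -127 + 9**2 = -127 + 81 = -46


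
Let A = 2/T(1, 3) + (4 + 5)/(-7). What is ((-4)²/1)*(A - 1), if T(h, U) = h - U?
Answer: -368/7 ≈ -52.571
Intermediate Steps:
A = -16/7 (A = 2/(1 - 1*3) + (4 + 5)/(-7) = 2/(1 - 3) + 9*(-⅐) = 2/(-2) - 9/7 = 2*(-½) - 9/7 = -1 - 9/7 = -16/7 ≈ -2.2857)
((-4)²/1)*(A - 1) = ((-4)²/1)*(-16/7 - 1) = (16*1)*(-23/7) = 16*(-23/7) = -368/7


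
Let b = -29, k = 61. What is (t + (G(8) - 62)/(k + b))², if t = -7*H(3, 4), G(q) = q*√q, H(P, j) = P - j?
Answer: 6689/256 + 81*√2/16 ≈ 33.288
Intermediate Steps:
G(q) = q^(3/2)
t = 7 (t = -7*(3 - 1*4) = -7*(3 - 4) = -7*(-1) = 7)
(t + (G(8) - 62)/(k + b))² = (7 + (8^(3/2) - 62)/(61 - 29))² = (7 + (16*√2 - 62)/32)² = (7 + (-62 + 16*√2)*(1/32))² = (7 + (-31/16 + √2/2))² = (81/16 + √2/2)²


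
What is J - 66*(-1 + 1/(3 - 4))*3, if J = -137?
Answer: 259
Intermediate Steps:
J - 66*(-1 + 1/(3 - 4))*3 = -137 - 66*(-1 + 1/(3 - 4))*3 = -137 - 66*(-1 + 1/(-1))*3 = -137 - 66*(-1 - 1)*3 = -137 - (-132)*3 = -137 - 66*(-6) = -137 + 396 = 259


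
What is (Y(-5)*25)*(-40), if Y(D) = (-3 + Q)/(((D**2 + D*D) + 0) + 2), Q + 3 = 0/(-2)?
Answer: 1500/13 ≈ 115.38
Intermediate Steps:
Q = -3 (Q = -3 + 0/(-2) = -3 + 0*(-1/2) = -3 + 0 = -3)
Y(D) = -6/(2 + 2*D**2) (Y(D) = (-3 - 3)/(((D**2 + D*D) + 0) + 2) = -6/(((D**2 + D**2) + 0) + 2) = -6/((2*D**2 + 0) + 2) = -6/(2*D**2 + 2) = -6/(2 + 2*D**2))
(Y(-5)*25)*(-40) = (-3/(1 + (-5)**2)*25)*(-40) = (-3/(1 + 25)*25)*(-40) = (-3/26*25)*(-40) = (-3*1/26*25)*(-40) = -3/26*25*(-40) = -75/26*(-40) = 1500/13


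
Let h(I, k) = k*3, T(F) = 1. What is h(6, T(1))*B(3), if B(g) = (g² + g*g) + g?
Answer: 63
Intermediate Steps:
h(I, k) = 3*k
B(g) = g + 2*g² (B(g) = (g² + g²) + g = 2*g² + g = g + 2*g²)
h(6, T(1))*B(3) = (3*1)*(3*(1 + 2*3)) = 3*(3*(1 + 6)) = 3*(3*7) = 3*21 = 63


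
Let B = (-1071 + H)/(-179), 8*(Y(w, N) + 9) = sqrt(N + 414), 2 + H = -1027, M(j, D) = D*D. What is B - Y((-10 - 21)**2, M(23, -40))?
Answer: 3711/179 - sqrt(2014)/8 ≈ 15.122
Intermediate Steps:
M(j, D) = D**2
H = -1029 (H = -2 - 1027 = -1029)
Y(w, N) = -9 + sqrt(414 + N)/8 (Y(w, N) = -9 + sqrt(N + 414)/8 = -9 + sqrt(414 + N)/8)
B = 2100/179 (B = (-1071 - 1029)/(-179) = -1/179*(-2100) = 2100/179 ≈ 11.732)
B - Y((-10 - 21)**2, M(23, -40)) = 2100/179 - (-9 + sqrt(414 + (-40)**2)/8) = 2100/179 - (-9 + sqrt(414 + 1600)/8) = 2100/179 - (-9 + sqrt(2014)/8) = 2100/179 + (9 - sqrt(2014)/8) = 3711/179 - sqrt(2014)/8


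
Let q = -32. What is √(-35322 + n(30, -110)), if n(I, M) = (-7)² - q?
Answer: I*√35241 ≈ 187.73*I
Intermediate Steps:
n(I, M) = 81 (n(I, M) = (-7)² - 1*(-32) = 49 + 32 = 81)
√(-35322 + n(30, -110)) = √(-35322 + 81) = √(-35241) = I*√35241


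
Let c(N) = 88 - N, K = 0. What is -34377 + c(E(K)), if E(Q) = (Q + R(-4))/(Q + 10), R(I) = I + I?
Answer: -171441/5 ≈ -34288.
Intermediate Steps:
R(I) = 2*I
E(Q) = (-8 + Q)/(10 + Q) (E(Q) = (Q + 2*(-4))/(Q + 10) = (Q - 8)/(10 + Q) = (-8 + Q)/(10 + Q))
-34377 + c(E(K)) = -34377 + (88 - (-8 + 0)/(10 + 0)) = -34377 + (88 - (-8)/10) = -34377 + (88 - 1*(-⅘)) = -34377 + (88 + ⅘) = -34377 + 444/5 = -171441/5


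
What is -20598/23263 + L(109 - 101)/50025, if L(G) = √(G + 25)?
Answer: -20598/23263 + √33/50025 ≈ -0.88533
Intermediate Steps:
L(G) = √(25 + G)
-20598/23263 + L(109 - 101)/50025 = -20598/23263 + √(25 + (109 - 101))/50025 = -20598*1/23263 + √(25 + 8)*(1/50025) = -20598/23263 + √33*(1/50025) = -20598/23263 + √33/50025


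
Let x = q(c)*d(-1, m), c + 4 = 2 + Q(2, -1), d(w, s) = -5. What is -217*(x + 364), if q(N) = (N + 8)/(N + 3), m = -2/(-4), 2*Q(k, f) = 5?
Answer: -76353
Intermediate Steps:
Q(k, f) = 5/2 (Q(k, f) = (½)*5 = 5/2)
m = ½ (m = -2*(-¼) = ½ ≈ 0.50000)
c = ½ (c = -4 + (2 + 5/2) = -4 + 9/2 = ½ ≈ 0.50000)
q(N) = (8 + N)/(3 + N)
x = -85/7 (x = ((8 + ½)/(3 + ½))*(-5) = ((17/2)/(7/2))*(-5) = ((2/7)*(17/2))*(-5) = (17/7)*(-5) = -85/7 ≈ -12.143)
-217*(x + 364) = -217*(-85/7 + 364) = -217*2463/7 = -76353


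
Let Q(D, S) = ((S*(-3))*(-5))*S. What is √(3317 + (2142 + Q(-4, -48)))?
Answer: √40019 ≈ 200.05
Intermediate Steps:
Q(D, S) = 15*S² (Q(D, S) = (-3*S*(-5))*S = (15*S)*S = 15*S²)
√(3317 + (2142 + Q(-4, -48))) = √(3317 + (2142 + 15*(-48)²)) = √(3317 + (2142 + 15*2304)) = √(3317 + (2142 + 34560)) = √(3317 + 36702) = √40019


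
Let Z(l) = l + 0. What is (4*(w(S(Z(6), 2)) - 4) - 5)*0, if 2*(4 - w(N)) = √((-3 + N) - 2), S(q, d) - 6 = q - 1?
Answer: 0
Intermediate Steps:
Z(l) = l
S(q, d) = 5 + q (S(q, d) = 6 + (q - 1) = 6 + (-1 + q) = 5 + q)
w(N) = 4 - √(-5 + N)/2 (w(N) = 4 - √((-3 + N) - 2)/2 = 4 - √(-5 + N)/2)
(4*(w(S(Z(6), 2)) - 4) - 5)*0 = (4*((4 - √(-5 + (5 + 6))/2) - 4) - 5)*0 = (4*((4 - √(-5 + 11)/2) - 4) - 5)*0 = (4*((4 - √6/2) - 4) - 5)*0 = (4*(-√6/2) - 5)*0 = (-2*√6 - 5)*0 = (-5 - 2*√6)*0 = 0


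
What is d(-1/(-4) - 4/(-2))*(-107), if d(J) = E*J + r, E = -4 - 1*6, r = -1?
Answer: 5029/2 ≈ 2514.5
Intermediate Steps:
E = -10 (E = -4 - 6 = -10)
d(J) = -1 - 10*J (d(J) = -10*J - 1 = -1 - 10*J)
d(-1/(-4) - 4/(-2))*(-107) = (-1 - 10*(-1/(-4) - 4/(-2)))*(-107) = (-1 - 10*(-1*(-¼) - 4*(-½)))*(-107) = (-1 - 10*(¼ + 2))*(-107) = (-1 - 10*9/4)*(-107) = (-1 - 45/2)*(-107) = -47/2*(-107) = 5029/2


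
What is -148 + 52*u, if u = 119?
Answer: 6040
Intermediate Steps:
-148 + 52*u = -148 + 52*119 = -148 + 6188 = 6040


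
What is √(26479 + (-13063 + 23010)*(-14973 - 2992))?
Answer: 4*I*√11166961 ≈ 13367.0*I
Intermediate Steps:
√(26479 + (-13063 + 23010)*(-14973 - 2992)) = √(26479 + 9947*(-17965)) = √(26479 - 178697855) = √(-178671376) = 4*I*√11166961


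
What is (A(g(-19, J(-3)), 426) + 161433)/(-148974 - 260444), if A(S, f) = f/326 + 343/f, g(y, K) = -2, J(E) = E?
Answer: -11209731301/28429167084 ≈ -0.39430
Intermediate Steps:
A(S, f) = 343/f + f/326 (A(S, f) = f*(1/326) + 343/f = f/326 + 343/f = 343/f + f/326)
(A(g(-19, J(-3)), 426) + 161433)/(-148974 - 260444) = ((343/426 + (1/326)*426) + 161433)/(-148974 - 260444) = ((343*(1/426) + 213/163) + 161433)/(-409418) = ((343/426 + 213/163) + 161433)*(-1/409418) = (146647/69438 + 161433)*(-1/409418) = (11209731301/69438)*(-1/409418) = -11209731301/28429167084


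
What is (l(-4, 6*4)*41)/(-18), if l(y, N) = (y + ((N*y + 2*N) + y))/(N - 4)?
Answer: 287/45 ≈ 6.3778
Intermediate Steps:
l(y, N) = (2*N + 2*y + N*y)/(-4 + N) (l(y, N) = (y + ((2*N + N*y) + y))/(-4 + N) = (y + (y + 2*N + N*y))/(-4 + N) = (2*N + 2*y + N*y)/(-4 + N))
(l(-4, 6*4)*41)/(-18) = (((2*(6*4) + 2*(-4) + (6*4)*(-4))/(-4 + 6*4))*41)/(-18) = (((2*24 - 8 + 24*(-4))/(-4 + 24))*41)*(-1/18) = (((48 - 8 - 96)/20)*41)*(-1/18) = (((1/20)*(-56))*41)*(-1/18) = -14/5*41*(-1/18) = -574/5*(-1/18) = 287/45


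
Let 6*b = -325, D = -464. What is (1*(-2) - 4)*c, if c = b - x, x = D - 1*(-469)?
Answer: 355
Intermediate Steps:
x = 5 (x = -464 - 1*(-469) = -464 + 469 = 5)
b = -325/6 (b = (⅙)*(-325) = -325/6 ≈ -54.167)
c = -355/6 (c = -325/6 - 1*5 = -325/6 - 5 = -355/6 ≈ -59.167)
(1*(-2) - 4)*c = (1*(-2) - 4)*(-355/6) = (-2 - 4)*(-355/6) = -6*(-355/6) = 355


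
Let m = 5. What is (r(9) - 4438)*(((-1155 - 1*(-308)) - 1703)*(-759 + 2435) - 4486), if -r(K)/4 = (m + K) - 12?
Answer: 19021259556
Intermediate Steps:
r(K) = 28 - 4*K (r(K) = -4*((5 + K) - 12) = -4*(-7 + K) = 28 - 4*K)
(r(9) - 4438)*(((-1155 - 1*(-308)) - 1703)*(-759 + 2435) - 4486) = ((28 - 4*9) - 4438)*(((-1155 - 1*(-308)) - 1703)*(-759 + 2435) - 4486) = ((28 - 36) - 4438)*(((-1155 + 308) - 1703)*1676 - 4486) = (-8 - 4438)*((-847 - 1703)*1676 - 4486) = -4446*(-2550*1676 - 4486) = -4446*(-4273800 - 4486) = -4446*(-4278286) = 19021259556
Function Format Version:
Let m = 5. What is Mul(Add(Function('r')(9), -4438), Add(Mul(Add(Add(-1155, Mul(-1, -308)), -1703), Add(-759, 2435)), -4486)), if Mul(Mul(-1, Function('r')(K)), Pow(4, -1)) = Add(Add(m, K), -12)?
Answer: 19021259556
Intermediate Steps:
Function('r')(K) = Add(28, Mul(-4, K)) (Function('r')(K) = Mul(-4, Add(Add(5, K), -12)) = Mul(-4, Add(-7, K)) = Add(28, Mul(-4, K)))
Mul(Add(Function('r')(9), -4438), Add(Mul(Add(Add(-1155, Mul(-1, -308)), -1703), Add(-759, 2435)), -4486)) = Mul(Add(Add(28, Mul(-4, 9)), -4438), Add(Mul(Add(Add(-1155, Mul(-1, -308)), -1703), Add(-759, 2435)), -4486)) = Mul(Add(Add(28, -36), -4438), Add(Mul(Add(Add(-1155, 308), -1703), 1676), -4486)) = Mul(Add(-8, -4438), Add(Mul(Add(-847, -1703), 1676), -4486)) = Mul(-4446, Add(Mul(-2550, 1676), -4486)) = Mul(-4446, Add(-4273800, -4486)) = Mul(-4446, -4278286) = 19021259556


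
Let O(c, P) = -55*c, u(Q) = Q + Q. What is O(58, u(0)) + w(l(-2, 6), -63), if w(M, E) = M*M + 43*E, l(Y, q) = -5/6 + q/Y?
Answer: -211835/36 ≈ -5884.3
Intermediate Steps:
l(Y, q) = -⅚ + q/Y (l(Y, q) = -5*⅙ + q/Y = -⅚ + q/Y)
u(Q) = 2*Q
w(M, E) = M² + 43*E
O(58, u(0)) + w(l(-2, 6), -63) = -55*58 + ((-⅚ + 6/(-2))² + 43*(-63)) = -3190 + ((-⅚ + 6*(-½))² - 2709) = -3190 + ((-⅚ - 3)² - 2709) = -3190 + ((-23/6)² - 2709) = -3190 + (529/36 - 2709) = -3190 - 96995/36 = -211835/36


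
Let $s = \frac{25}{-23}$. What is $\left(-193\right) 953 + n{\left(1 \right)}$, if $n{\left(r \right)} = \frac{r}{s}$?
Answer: $- \frac{4598248}{25} \approx -1.8393 \cdot 10^{5}$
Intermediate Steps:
$s = - \frac{25}{23}$ ($s = 25 \left(- \frac{1}{23}\right) = - \frac{25}{23} \approx -1.087$)
$n{\left(r \right)} = - \frac{23 r}{25}$ ($n{\left(r \right)} = \frac{r}{- \frac{25}{23}} = r \left(- \frac{23}{25}\right) = - \frac{23 r}{25}$)
$\left(-193\right) 953 + n{\left(1 \right)} = \left(-193\right) 953 - \frac{23}{25} = -183929 - \frac{23}{25} = - \frac{4598248}{25}$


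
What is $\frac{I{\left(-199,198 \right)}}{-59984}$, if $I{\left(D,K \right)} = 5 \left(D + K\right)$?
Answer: $\frac{5}{59984} \approx 8.3356 \cdot 10^{-5}$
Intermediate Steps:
$I{\left(D,K \right)} = 5 D + 5 K$
$\frac{I{\left(-199,198 \right)}}{-59984} = \frac{5 \left(-199\right) + 5 \cdot 198}{-59984} = \left(-995 + 990\right) \left(- \frac{1}{59984}\right) = \left(-5\right) \left(- \frac{1}{59984}\right) = \frac{5}{59984}$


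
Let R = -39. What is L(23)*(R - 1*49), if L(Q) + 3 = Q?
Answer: -1760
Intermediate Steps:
L(Q) = -3 + Q
L(23)*(R - 1*49) = (-3 + 23)*(-39 - 1*49) = 20*(-39 - 49) = 20*(-88) = -1760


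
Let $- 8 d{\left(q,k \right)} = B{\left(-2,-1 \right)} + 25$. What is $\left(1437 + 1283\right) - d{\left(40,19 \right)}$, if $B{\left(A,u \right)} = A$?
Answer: $\frac{21783}{8} \approx 2722.9$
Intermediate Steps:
$d{\left(q,k \right)} = - \frac{23}{8}$ ($d{\left(q,k \right)} = - \frac{-2 + 25}{8} = \left(- \frac{1}{8}\right) 23 = - \frac{23}{8}$)
$\left(1437 + 1283\right) - d{\left(40,19 \right)} = \left(1437 + 1283\right) - - \frac{23}{8} = 2720 + \frac{23}{8} = \frac{21783}{8}$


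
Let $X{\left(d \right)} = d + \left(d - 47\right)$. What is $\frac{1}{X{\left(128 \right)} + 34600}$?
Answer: $\frac{1}{34809} \approx 2.8728 \cdot 10^{-5}$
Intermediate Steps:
$X{\left(d \right)} = -47 + 2 d$ ($X{\left(d \right)} = d + \left(-47 + d\right) = -47 + 2 d$)
$\frac{1}{X{\left(128 \right)} + 34600} = \frac{1}{\left(-47 + 2 \cdot 128\right) + 34600} = \frac{1}{\left(-47 + 256\right) + 34600} = \frac{1}{209 + 34600} = \frac{1}{34809}$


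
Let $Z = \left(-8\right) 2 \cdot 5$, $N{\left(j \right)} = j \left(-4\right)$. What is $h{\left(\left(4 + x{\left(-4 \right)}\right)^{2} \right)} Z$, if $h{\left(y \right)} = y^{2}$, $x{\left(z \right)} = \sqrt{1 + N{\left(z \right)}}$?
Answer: $-174160 - 42240 \sqrt{17} \approx -3.4832 \cdot 10^{5}$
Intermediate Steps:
$N{\left(j \right)} = - 4 j$
$x{\left(z \right)} = \sqrt{1 - 4 z}$
$Z = -80$ ($Z = \left(-16\right) 5 = -80$)
$h{\left(\left(4 + x{\left(-4 \right)}\right)^{2} \right)} Z = \left(\left(4 + \sqrt{1 - -16}\right)^{2}\right)^{2} \left(-80\right) = \left(\left(4 + \sqrt{1 + 16}\right)^{2}\right)^{2} \left(-80\right) = \left(\left(4 + \sqrt{17}\right)^{2}\right)^{2} \left(-80\right) = \left(4 + \sqrt{17}\right)^{4} \left(-80\right) = - 80 \left(4 + \sqrt{17}\right)^{4}$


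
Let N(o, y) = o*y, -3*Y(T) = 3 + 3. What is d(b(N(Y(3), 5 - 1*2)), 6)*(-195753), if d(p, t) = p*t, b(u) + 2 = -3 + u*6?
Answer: 48155238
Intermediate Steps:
Y(T) = -2 (Y(T) = -(3 + 3)/3 = -⅓*6 = -2)
b(u) = -5 + 6*u (b(u) = -2 + (-3 + u*6) = -2 + (-3 + 6*u) = -5 + 6*u)
d(b(N(Y(3), 5 - 1*2)), 6)*(-195753) = ((-5 + 6*(-2*(5 - 1*2)))*6)*(-195753) = ((-5 + 6*(-2*(5 - 2)))*6)*(-195753) = ((-5 + 6*(-2*3))*6)*(-195753) = ((-5 + 6*(-6))*6)*(-195753) = ((-5 - 36)*6)*(-195753) = -41*6*(-195753) = -246*(-195753) = 48155238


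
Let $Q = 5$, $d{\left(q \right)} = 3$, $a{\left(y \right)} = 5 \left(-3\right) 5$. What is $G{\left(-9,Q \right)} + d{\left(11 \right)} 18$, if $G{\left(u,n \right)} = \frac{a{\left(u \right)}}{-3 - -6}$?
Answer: $29$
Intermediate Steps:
$a{\left(y \right)} = -75$ ($a{\left(y \right)} = \left(-15\right) 5 = -75$)
$G{\left(u,n \right)} = -25$ ($G{\left(u,n \right)} = - \frac{75}{-3 - -6} = - \frac{75}{-3 + 6} = - \frac{75}{3} = \left(-75\right) \frac{1}{3} = -25$)
$G{\left(-9,Q \right)} + d{\left(11 \right)} 18 = -25 + 3 \cdot 18 = -25 + 54 = 29$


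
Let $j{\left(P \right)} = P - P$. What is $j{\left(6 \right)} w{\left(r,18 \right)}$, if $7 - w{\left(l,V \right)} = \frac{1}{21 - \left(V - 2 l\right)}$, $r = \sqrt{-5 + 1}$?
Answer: $0$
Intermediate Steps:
$j{\left(P \right)} = 0$
$r = 2 i$ ($r = \sqrt{-4} = 2 i \approx 2.0 i$)
$w{\left(l,V \right)} = 7 - \frac{1}{21 - V + 2 l}$ ($w{\left(l,V \right)} = 7 - \frac{1}{21 - \left(V - 2 l\right)} = 7 - \frac{1}{21 - V + 2 l}$)
$j{\left(6 \right)} w{\left(r,18 \right)} = 0 \frac{146 - 126 + 14 \cdot 2 i}{21 - 18 + 2 \cdot 2 i} = 0 \frac{146 - 126 + 28 i}{21 - 18 + 4 i} = 0 \frac{20 + 28 i}{3 + 4 i} = 0 \frac{3 - 4 i}{25} \left(20 + 28 i\right) = 0 \frac{\left(3 - 4 i\right) \left(20 + 28 i\right)}{25} = 0$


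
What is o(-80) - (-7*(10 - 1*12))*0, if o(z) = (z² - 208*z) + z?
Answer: 22960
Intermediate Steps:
o(z) = z² - 207*z
o(-80) - (-7*(10 - 1*12))*0 = -80*(-207 - 80) - (-7*(10 - 1*12))*0 = -80*(-287) - (-7*(10 - 12))*0 = 22960 - (-7*(-2))*0 = 22960 - 14*0 = 22960 - 1*0 = 22960 + 0 = 22960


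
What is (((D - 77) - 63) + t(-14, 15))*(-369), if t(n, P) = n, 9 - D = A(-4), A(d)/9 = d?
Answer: 40221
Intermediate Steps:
A(d) = 9*d
D = 45 (D = 9 - 9*(-4) = 9 - 1*(-36) = 9 + 36 = 45)
(((D - 77) - 63) + t(-14, 15))*(-369) = (((45 - 77) - 63) - 14)*(-369) = ((-32 - 63) - 14)*(-369) = (-95 - 14)*(-369) = -109*(-369) = 40221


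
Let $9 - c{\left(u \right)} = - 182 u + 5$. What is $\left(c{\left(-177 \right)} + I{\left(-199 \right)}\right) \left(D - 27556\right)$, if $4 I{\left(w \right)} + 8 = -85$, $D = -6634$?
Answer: $\frac{2204109635}{2} \approx 1.1021 \cdot 10^{9}$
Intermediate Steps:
$c{\left(u \right)} = 4 + 182 u$ ($c{\left(u \right)} = 9 - \left(- 182 u + 5\right) = 9 - \left(5 - 182 u\right) = 9 + \left(-5 + 182 u\right) = 4 + 182 u$)
$I{\left(w \right)} = - \frac{93}{4}$ ($I{\left(w \right)} = -2 + \frac{1}{4} \left(-85\right) = -2 - \frac{85}{4} = - \frac{93}{4}$)
$\left(c{\left(-177 \right)} + I{\left(-199 \right)}\right) \left(D - 27556\right) = \left(\left(4 + 182 \left(-177\right)\right) - \frac{93}{4}\right) \left(-6634 - 27556\right) = \left(\left(4 - 32214\right) - \frac{93}{4}\right) \left(-34190\right) = \left(-32210 - \frac{93}{4}\right) \left(-34190\right) = \left(- \frac{128933}{4}\right) \left(-34190\right) = \frac{2204109635}{2}$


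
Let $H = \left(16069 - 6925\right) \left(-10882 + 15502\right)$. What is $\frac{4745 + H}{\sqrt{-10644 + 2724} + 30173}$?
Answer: $\frac{115891818575}{82765259} - \frac{507000300 i \sqrt{55}}{910417849} \approx 1400.2 - 4.13 i$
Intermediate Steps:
$H = 42245280$ ($H = 9144 \cdot 4620 = 42245280$)
$\frac{4745 + H}{\sqrt{-10644 + 2724} + 30173} = \frac{4745 + 42245280}{\sqrt{-10644 + 2724} + 30173} = \frac{42250025}{\sqrt{-7920} + 30173} = \frac{42250025}{12 i \sqrt{55} + 30173} = \frac{42250025}{30173 + 12 i \sqrt{55}}$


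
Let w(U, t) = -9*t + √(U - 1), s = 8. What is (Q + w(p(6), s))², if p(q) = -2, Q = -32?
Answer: (104 - I*√3)² ≈ 10813.0 - 360.27*I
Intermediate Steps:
w(U, t) = √(-1 + U) - 9*t (w(U, t) = -9*t + √(-1 + U) = √(-1 + U) - 9*t)
(Q + w(p(6), s))² = (-32 + (√(-1 - 2) - 9*8))² = (-32 + (√(-3) - 72))² = (-32 + (I*√3 - 72))² = (-32 + (-72 + I*√3))² = (-104 + I*√3)²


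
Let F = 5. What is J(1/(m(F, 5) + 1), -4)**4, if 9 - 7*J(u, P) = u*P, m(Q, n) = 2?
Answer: 923521/194481 ≈ 4.7486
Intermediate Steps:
J(u, P) = 9/7 - P*u/7 (J(u, P) = 9/7 - u*P/7 = 9/7 - P*u/7)
J(1/(m(F, 5) + 1), -4)**4 = (9/7 - 1/7*(-4)/(2 + 1))**4 = (9/7 - 1/7*(-4)/3)**4 = (9/7 - 1/7*(-4)*1/3)**4 = (9/7 + 4/21)**4 = (31/21)**4 = 923521/194481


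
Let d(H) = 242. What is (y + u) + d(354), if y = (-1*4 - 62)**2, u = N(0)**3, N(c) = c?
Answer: 4598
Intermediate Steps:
u = 0 (u = 0**3 = 0)
y = 4356 (y = (-4 - 62)**2 = (-66)**2 = 4356)
(y + u) + d(354) = (4356 + 0) + 242 = 4356 + 242 = 4598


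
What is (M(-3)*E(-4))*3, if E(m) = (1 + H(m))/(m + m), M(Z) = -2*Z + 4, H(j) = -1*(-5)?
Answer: -45/2 ≈ -22.500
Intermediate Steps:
H(j) = 5
M(Z) = 4 - 2*Z
E(m) = 3/m (E(m) = (1 + 5)/(m + m) = 6/((2*m)) = 6*(1/(2*m)) = 3/m)
(M(-3)*E(-4))*3 = ((4 - 2*(-3))*(3/(-4)))*3 = ((4 + 6)*(3*(-¼)))*3 = (10*(-¾))*3 = -15/2*3 = -45/2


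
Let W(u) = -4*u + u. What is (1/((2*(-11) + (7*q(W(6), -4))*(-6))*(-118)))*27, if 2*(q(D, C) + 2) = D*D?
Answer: 27/795556 ≈ 3.3939e-5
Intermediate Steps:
W(u) = -3*u
q(D, C) = -2 + D**2/2 (q(D, C) = -2 + (D*D)/2 = -2 + D**2/2)
(1/((2*(-11) + (7*q(W(6), -4))*(-6))*(-118)))*27 = (1/((2*(-11) + (7*(-2 + (-3*6)**2/2))*(-6))*(-118)))*27 = (-1/118/(-22 + (7*(-2 + (1/2)*(-18)**2))*(-6)))*27 = (-1/118/(-22 + (7*(-2 + (1/2)*324))*(-6)))*27 = (-1/118/(-22 + (7*(-2 + 162))*(-6)))*27 = (-1/118/(-22 + (7*160)*(-6)))*27 = (-1/118/(-22 + 1120*(-6)))*27 = (-1/118/(-22 - 6720))*27 = (-1/118/(-6742))*27 = -1/6742*(-1/118)*27 = (1/795556)*27 = 27/795556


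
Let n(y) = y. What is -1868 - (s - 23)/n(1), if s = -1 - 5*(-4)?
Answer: -1864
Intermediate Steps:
s = 19 (s = -1 + 20 = 19)
-1868 - (s - 23)/n(1) = -1868 - (19 - 23)/1 = -1868 - (-4) = -1868 - 1*(-4) = -1868 + 4 = -1864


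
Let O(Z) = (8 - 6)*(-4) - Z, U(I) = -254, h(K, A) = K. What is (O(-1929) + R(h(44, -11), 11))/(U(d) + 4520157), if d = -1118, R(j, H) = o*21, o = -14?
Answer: 1627/4519903 ≈ 0.00035996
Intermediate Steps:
R(j, H) = -294 (R(j, H) = -14*21 = -294)
O(Z) = -8 - Z (O(Z) = 2*(-4) - Z = -8 - Z)
(O(-1929) + R(h(44, -11), 11))/(U(d) + 4520157) = ((-8 - 1*(-1929)) - 294)/(-254 + 4520157) = ((-8 + 1929) - 294)/4519903 = (1921 - 294)*(1/4519903) = 1627*(1/4519903) = 1627/4519903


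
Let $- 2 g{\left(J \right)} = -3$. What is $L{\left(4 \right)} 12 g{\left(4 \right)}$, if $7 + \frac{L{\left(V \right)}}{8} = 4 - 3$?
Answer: $-864$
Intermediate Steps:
$g{\left(J \right)} = \frac{3}{2}$ ($g{\left(J \right)} = \left(- \frac{1}{2}\right) \left(-3\right) = \frac{3}{2}$)
$L{\left(V \right)} = -48$ ($L{\left(V \right)} = -56 + 8 \left(4 - 3\right) = -56 + 8 \cdot 1 = -56 + 8 = -48$)
$L{\left(4 \right)} 12 g{\left(4 \right)} = \left(-48\right) 12 \cdot \frac{3}{2} = \left(-576\right) \frac{3}{2} = -864$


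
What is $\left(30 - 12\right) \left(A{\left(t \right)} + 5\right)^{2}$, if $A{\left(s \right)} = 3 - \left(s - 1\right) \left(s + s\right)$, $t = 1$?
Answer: $1152$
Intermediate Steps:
$A{\left(s \right)} = 3 - 2 s \left(-1 + s\right)$ ($A{\left(s \right)} = 3 - \left(-1 + s\right) 2 s = 3 - 2 s \left(-1 + s\right)$)
$\left(30 - 12\right) \left(A{\left(t \right)} + 5\right)^{2} = \left(30 - 12\right) \left(\left(3 - 2 \cdot 1^{2} + 2 \cdot 1\right) + 5\right)^{2} = 18 \left(\left(3 - 2 + 2\right) + 5\right)^{2} = 18 \left(3 + 5\right)^{2} = 18 \cdot 8^{2} = 18 \cdot 64 = 1152$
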